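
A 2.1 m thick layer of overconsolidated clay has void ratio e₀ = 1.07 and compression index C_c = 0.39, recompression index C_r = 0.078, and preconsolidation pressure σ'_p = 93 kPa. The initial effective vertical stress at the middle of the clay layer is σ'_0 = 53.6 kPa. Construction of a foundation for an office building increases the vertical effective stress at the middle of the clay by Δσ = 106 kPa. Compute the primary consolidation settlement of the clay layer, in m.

Final effective stress: σ'_f = 53.6 + 106 = 159.6 kPa.
σ'_f = 159.6 > σ'_p = 93 kPa, so the stress path crosses the preconsolidation pressure — recompression up to σ'_p, then virgin compression beyond:
S_c = H/(1+e₀)·[C_r·log₁₀(σ'_p/σ'_0) + C_c·log₁₀(σ'_f/σ'_p)]
    = 2.1/2.07 × [0.078×log₁₀(93/53.6) + 0.39×log₁₀(159.6/93)]
    = 1.0145 × [0.018667 + 0.091474] = 0.1117 m

S_c ≈ 0.112 m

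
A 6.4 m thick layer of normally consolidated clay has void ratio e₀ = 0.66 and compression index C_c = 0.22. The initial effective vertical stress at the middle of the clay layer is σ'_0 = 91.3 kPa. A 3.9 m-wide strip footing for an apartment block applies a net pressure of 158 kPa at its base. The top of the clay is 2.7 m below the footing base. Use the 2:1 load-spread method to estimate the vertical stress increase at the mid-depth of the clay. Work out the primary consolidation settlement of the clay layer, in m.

Mid-depth of clay below the footing base: z = 2.7 + 6.4/2 = 5.9 m.
Stress increase at mid-clay by the 2:1 spreading method:
Δσ = qB/(B+z) = 158×3.9/(3.9+5.9) = 62.878 kPa
Final effective stress: σ'_f = σ'_0 + Δσ = 91.3 + 62.878 = 154.18 kPa.
Normally consolidated clay, so the full stress increment lies on the virgin compression line:
S_c = C_c·H/(1+e₀)·log₁₀(σ'_f/σ'_0) = 0.22×6.4/(1+0.66)×log₁₀(154.18/91.3)
    = 0.84819 × 0.22756 = 0.193 m

S_c ≈ 0.193 m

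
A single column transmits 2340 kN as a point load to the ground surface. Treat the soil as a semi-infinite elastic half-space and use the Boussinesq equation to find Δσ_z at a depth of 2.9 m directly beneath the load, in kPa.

Δσ_z ≈ 133 kPa

Boussinesq vertical stress below a point load on an elastic half-space:
Δσ_z = 3P/(2πz²) · [1 + (r/z)²]^(−5/2)
r/z = 0/2.9 = 0; [1+(r/z)²]^(−5/2) = 1.
Δσ_z = 3×2340/(2π×2.9²) × 1 = 132.85 × 1 = 132.8 kPa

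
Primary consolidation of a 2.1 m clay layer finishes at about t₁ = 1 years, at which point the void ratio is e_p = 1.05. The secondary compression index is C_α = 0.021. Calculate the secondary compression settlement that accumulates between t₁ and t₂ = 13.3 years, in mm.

Secondary compression: S_s = C_α·H/(1+e_p)·log₁₀(t₂/t₁)
S_s = 0.021×2.1/(1+1.05)×log₁₀(13.3/1)
    = 0.02151 × 1.124 = 0.02418 m

S_s ≈ 24.2 mm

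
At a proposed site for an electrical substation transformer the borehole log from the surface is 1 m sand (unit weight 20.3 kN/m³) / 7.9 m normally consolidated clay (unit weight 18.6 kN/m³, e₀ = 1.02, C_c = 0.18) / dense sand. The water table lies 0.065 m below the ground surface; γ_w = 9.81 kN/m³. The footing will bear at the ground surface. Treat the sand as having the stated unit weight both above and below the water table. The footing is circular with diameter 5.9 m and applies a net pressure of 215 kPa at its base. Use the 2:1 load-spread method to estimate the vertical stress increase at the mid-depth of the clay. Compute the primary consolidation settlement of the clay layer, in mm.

Mid-depth of clay below the ground surface: z = 1 + 7.9/2 = 4.95 m.
Total vertical stress at mid-clay: σ_v = 20.3×1 + 18.6×3.95 = 93.77 kPa.
Pore pressure: u = 9.81×(4.95 − 0.065) = 47.922 kPa.
Initial effective stress: σ'_0 = σ_v − u = 93.77 − 47.922 = 45.848 kPa.
Stress increase at mid-clay by the 2:1 spreading method:
Δσ ≈ qD²/(D+z)² = 215×5.9²/(5.9+4.95)² = 63.575 kPa
Final effective stress: σ'_f = σ'_0 + Δσ = 45.848 + 63.575 = 109.42 kPa.
Normally consolidated clay, so the full stress increment lies on the virgin compression line:
S_c = C_c·H/(1+e₀)·log₁₀(σ'_f/σ'_0) = 0.18×7.9/(1+1.02)×log₁₀(109.42/45.848)
    = 0.70396 × 0.37778 = 0.2659 m

S_c ≈ 266 mm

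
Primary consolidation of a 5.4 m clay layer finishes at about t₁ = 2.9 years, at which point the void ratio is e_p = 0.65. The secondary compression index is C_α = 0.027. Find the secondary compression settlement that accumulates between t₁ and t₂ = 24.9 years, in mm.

S_s ≈ 82.5 mm

Secondary compression: S_s = C_α·H/(1+e_p)·log₁₀(t₂/t₁)
S_s = 0.027×5.4/(1+0.65)×log₁₀(24.9/2.9)
    = 0.08836 × 0.9338 = 0.08251 m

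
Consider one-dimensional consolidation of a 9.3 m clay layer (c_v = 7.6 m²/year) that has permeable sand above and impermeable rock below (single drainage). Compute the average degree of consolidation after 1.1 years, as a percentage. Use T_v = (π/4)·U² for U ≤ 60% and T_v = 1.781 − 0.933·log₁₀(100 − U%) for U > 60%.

Drainage path length: H_d = H = 9.3 m (single drainage).
T_v = c_v·t/H_d² = 7.6×1.1/9.3² = 0.096659.
T_v = 0.096659 corresponds to the U ≤ 60% branch:
U = √(4T_v/π) = 0.3508

U ≈ 35.1 %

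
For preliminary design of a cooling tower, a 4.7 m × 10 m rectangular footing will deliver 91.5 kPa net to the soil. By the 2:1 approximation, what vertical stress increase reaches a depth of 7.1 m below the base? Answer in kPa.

By the 2:1 method the load spreads at 1 horizontal : 2 vertical, so at depth z the loaded area has grown by z in each plan dimension:
Δσ = qBL/((B+z)(L+z)) = 91.5×4.7×10/((4.7+7.1)(10+7.1)) = 21.313 kPa

Δσ_z ≈ 21.3 kPa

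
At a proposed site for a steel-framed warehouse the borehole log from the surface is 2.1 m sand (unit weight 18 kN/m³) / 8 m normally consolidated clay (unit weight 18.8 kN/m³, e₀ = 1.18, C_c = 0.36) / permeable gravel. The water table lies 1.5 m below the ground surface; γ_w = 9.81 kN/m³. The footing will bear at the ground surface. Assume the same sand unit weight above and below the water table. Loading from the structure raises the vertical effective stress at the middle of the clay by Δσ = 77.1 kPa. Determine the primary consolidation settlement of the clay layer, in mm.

Mid-depth of clay below the ground surface: z = 2.1 + 8/2 = 6.1 m.
Total vertical stress at mid-clay: σ_v = 18×2.1 + 18.8×4 = 113 kPa.
Pore pressure: u = 9.81×(6.1 − 1.5) = 45.126 kPa.
Initial effective stress: σ'_0 = σ_v − u = 113 − 45.126 = 67.874 kPa.
Final effective stress: σ'_f = σ'_0 + Δσ = 67.874 + 77.1 = 144.97 kPa.
Normally consolidated clay, so the full stress increment lies on the virgin compression line:
S_c = C_c·H/(1+e₀)·log₁₀(σ'_f/σ'_0) = 0.36×8/(1+1.18)×log₁₀(144.97/67.874)
    = 1.3211 × 0.32957 = 0.4354 m

S_c ≈ 435 mm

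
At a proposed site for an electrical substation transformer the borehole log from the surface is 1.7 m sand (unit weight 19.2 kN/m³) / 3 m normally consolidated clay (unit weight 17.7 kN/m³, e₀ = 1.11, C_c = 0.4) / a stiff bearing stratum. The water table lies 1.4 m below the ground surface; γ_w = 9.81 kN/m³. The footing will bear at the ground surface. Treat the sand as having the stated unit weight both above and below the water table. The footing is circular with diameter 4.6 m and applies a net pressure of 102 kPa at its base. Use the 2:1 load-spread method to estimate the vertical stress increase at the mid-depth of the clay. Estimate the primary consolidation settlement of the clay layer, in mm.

Mid-depth of clay below the ground surface: z = 1.7 + 3/2 = 3.2 m.
Total vertical stress at mid-clay: σ_v = 19.2×1.7 + 17.7×1.5 = 59.19 kPa.
Pore pressure: u = 9.81×(3.2 − 1.4) = 17.658 kPa.
Initial effective stress: σ'_0 = σ_v − u = 59.19 − 17.658 = 41.532 kPa.
Stress increase at mid-clay by the 2:1 spreading method:
Δσ ≈ qD²/(D+z)² = 102×4.6²/(4.6+3.2)² = 35.475 kPa
Final effective stress: σ'_f = σ'_0 + Δσ = 41.532 + 35.475 = 77.007 kPa.
Normally consolidated clay, so the full stress increment lies on the virgin compression line:
S_c = C_c·H/(1+e₀)·log₁₀(σ'_f/σ'_0) = 0.4×3/(1+1.11)×log₁₀(77.007/41.532)
    = 0.56872 × 0.26815 = 0.1525 m

S_c ≈ 153 mm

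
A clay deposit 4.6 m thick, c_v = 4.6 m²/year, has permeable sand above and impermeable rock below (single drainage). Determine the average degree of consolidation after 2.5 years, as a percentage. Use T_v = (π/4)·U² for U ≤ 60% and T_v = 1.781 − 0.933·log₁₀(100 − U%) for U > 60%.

U ≈ 78.8 %

Drainage path length: H_d = H = 4.6 m (single drainage).
T_v = c_v·t/H_d² = 4.6×2.5/4.6² = 0.54348.
T_v = 0.54348 corresponds to the U > 60% branch:
U = 1 − 10^((1.781 − T_v)/0.933)/100 = 0.788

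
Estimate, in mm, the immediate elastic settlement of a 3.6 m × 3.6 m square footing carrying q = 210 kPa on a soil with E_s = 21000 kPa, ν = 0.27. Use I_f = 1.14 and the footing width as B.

S_e ≈ 38 mm

Immediate (elastic) settlement: S_e = q·B·(1−ν²)/E_s · I_f.
S_e = 210 × 3.6 × (1 − 0.27²) / 21000 × 1.14
    = 210 × 3.6 × 0.9271 / 21000 × 1.14
    = 0.03805 m = 38.05 mm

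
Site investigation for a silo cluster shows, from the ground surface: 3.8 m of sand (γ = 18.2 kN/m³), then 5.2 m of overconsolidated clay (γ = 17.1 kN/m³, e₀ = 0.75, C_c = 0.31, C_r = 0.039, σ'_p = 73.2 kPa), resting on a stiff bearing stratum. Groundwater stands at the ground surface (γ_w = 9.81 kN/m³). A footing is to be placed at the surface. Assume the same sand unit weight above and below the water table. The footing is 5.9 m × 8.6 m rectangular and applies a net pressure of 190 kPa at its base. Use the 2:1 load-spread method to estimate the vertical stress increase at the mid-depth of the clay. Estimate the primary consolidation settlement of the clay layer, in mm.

Mid-depth of clay below the ground surface: z = 3.8 + 5.2/2 = 6.4 m.
Total vertical stress at mid-clay: σ_v = 18.2×3.8 + 17.1×2.6 = 113.62 kPa.
Pore pressure: u = 9.81×(6.4 − 0) = 62.784 kPa.
Initial effective stress: σ'_0 = σ_v − u = 113.62 − 62.784 = 50.836 kPa.
Stress increase at mid-clay by the 2:1 spreading method:
Δσ = qBL/((B+z)(L+z)) = 190×5.9×8.6/((5.9+6.4)(8.6+6.4)) = 52.253 kPa
Final effective stress: σ'_f = 50.836 + 52.253 = 103.09 kPa.
σ'_f = 103.09 > σ'_p = 73.2 kPa, so the stress path crosses the preconsolidation pressure — recompression up to σ'_p, then virgin compression beyond:
S_c = H/(1+e₀)·[C_r·log₁₀(σ'_p/σ'_0) + C_c·log₁₀(σ'_f/σ'_p)]
    = 5.2/1.75 × [0.039×log₁₀(73.2/50.836) + 0.31×log₁₀(103.09/73.2)]
    = 2.9714 × [0.0061752 + 0.046099] = 0.1553 m

S_c ≈ 155 mm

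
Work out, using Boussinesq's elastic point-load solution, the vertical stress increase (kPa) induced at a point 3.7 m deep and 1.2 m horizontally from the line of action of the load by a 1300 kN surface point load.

Δσ_z ≈ 35.3 kPa

Boussinesq vertical stress below a point load on an elastic half-space:
Δσ_z = 3P/(2πz²) · [1 + (r/z)²]^(−5/2)
r/z = 1.2/3.7 = 0.32432; [1+(r/z)²]^(−5/2) = 0.77877.
Δσ_z = 3×1300/(2π×3.7²) × 0.77877 = 45.34 × 0.77877 = 35.31 kPa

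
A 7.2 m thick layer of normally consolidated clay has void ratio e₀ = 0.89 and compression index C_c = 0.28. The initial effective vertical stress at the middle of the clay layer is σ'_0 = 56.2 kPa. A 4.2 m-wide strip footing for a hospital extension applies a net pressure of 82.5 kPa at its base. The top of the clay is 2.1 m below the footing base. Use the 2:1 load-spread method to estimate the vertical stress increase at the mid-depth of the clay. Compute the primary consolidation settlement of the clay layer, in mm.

Mid-depth of clay below the footing base: z = 2.1 + 7.2/2 = 5.7 m.
Stress increase at mid-clay by the 2:1 spreading method:
Δσ = qB/(B+z) = 82.5×4.2/(4.2+5.7) = 35 kPa
Final effective stress: σ'_f = σ'_0 + Δσ = 56.2 + 35 = 91.2 kPa.
Normally consolidated clay, so the full stress increment lies on the virgin compression line:
S_c = C_c·H/(1+e₀)·log₁₀(σ'_f/σ'_0) = 0.28×7.2/(1+0.89)×log₁₀(91.2/56.2)
    = 1.0667 × 0.21026 = 0.2243 m

S_c ≈ 224 mm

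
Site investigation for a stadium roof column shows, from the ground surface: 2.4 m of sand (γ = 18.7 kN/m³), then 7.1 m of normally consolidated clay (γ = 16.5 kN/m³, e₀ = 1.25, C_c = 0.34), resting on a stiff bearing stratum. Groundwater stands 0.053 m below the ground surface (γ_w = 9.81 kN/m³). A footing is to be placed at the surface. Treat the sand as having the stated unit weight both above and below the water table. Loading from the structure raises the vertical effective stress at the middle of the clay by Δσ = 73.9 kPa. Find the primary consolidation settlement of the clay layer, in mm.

S_c ≈ 449 mm

Mid-depth of clay below the ground surface: z = 2.4 + 7.1/2 = 5.95 m.
Total vertical stress at mid-clay: σ_v = 18.7×2.4 + 16.5×3.55 = 103.45 kPa.
Pore pressure: u = 9.81×(5.95 − 0.053) = 57.85 kPa.
Initial effective stress: σ'_0 = σ_v − u = 103.45 − 57.85 = 45.6 kPa.
Final effective stress: σ'_f = σ'_0 + Δσ = 45.6 + 73.9 = 119.5 kPa.
Normally consolidated clay, so the full stress increment lies on the virgin compression line:
S_c = C_c·H/(1+e₀)·log₁₀(σ'_f/σ'_0) = 0.34×7.1/(1+1.25)×log₁₀(119.5/45.6)
    = 1.0729 × 0.4184 = 0.4489 m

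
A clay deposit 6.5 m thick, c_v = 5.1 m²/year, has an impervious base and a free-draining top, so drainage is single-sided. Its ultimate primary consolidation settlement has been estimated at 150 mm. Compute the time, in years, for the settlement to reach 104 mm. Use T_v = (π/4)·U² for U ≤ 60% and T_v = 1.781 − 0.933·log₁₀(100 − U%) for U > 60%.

t ≈ 3.26 years

Drainage path length: H_d = H = 6.5 m (single drainage).
U = S(t)/S_ult = 104/150 = 0.6933.
U > 60%: T_v = 1.781 − 0.933·log₁₀(100 − 69.333) = 0.39394.
t = T_v·H_d²/c_v = 0.39394×6.5²/5.1 = 3.264 years.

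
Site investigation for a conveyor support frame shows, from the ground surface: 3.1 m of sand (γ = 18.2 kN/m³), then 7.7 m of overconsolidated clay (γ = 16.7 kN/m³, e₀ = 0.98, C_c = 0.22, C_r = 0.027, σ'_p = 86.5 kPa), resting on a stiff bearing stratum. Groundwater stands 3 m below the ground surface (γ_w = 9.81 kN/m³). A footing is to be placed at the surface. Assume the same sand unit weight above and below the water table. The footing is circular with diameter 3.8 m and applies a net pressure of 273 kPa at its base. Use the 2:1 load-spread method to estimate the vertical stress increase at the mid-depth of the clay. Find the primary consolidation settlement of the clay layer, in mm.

S_c ≈ 112 mm

Mid-depth of clay below the ground surface: z = 3.1 + 7.7/2 = 6.95 m.
Total vertical stress at mid-clay: σ_v = 18.2×3.1 + 16.7×3.85 = 120.72 kPa.
Pore pressure: u = 9.81×(6.95 − 3) = 38.75 kPa.
Initial effective stress: σ'_0 = σ_v − u = 120.72 − 38.75 = 81.97 kPa.
Stress increase at mid-clay by the 2:1 spreading method:
Δσ ≈ qD²/(D+z)² = 273×3.8²/(3.8+6.95)² = 34.112 kPa
Final effective stress: σ'_f = 81.97 + 34.112 = 116.08 kPa.
σ'_f = 116.08 > σ'_p = 86.5 kPa, so the stress path crosses the preconsolidation pressure — recompression up to σ'_p, then virgin compression beyond:
S_c = H/(1+e₀)·[C_r·log₁₀(σ'_p/σ'_0) + C_c·log₁₀(σ'_f/σ'_p)]
    = 7.7/1.98 × [0.027×log₁₀(86.5/81.97) + 0.22×log₁₀(116.08/86.5)]
    = 3.8889 × [0.00063075 + 0.028103] = 0.1117 m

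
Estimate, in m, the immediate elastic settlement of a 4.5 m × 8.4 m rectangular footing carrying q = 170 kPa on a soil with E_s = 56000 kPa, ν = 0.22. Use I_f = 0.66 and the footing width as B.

S_e ≈ 0.00858 m

Immediate (elastic) settlement: S_e = q·B·(1−ν²)/E_s · I_f.
S_e = 170 × 4.5 × (1 − 0.22²) / 56000 × 0.66
    = 170 × 4.5 × 0.9516 / 56000 × 0.66
    = 0.00858 m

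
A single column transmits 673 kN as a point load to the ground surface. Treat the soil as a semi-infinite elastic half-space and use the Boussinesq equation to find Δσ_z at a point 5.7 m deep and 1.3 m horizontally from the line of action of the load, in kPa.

Boussinesq vertical stress below a point load on an elastic half-space:
Δσ_z = 3P/(2πz²) · [1 + (r/z)²]^(−5/2)
r/z = 1.3/5.7 = 0.22807; [1+(r/z)²]^(−5/2) = 0.88094.
Δσ_z = 3×673/(2π×5.7²) × 0.88094 = 9.8902 × 0.88094 = 8.713 kPa

Δσ_z ≈ 8.71 kPa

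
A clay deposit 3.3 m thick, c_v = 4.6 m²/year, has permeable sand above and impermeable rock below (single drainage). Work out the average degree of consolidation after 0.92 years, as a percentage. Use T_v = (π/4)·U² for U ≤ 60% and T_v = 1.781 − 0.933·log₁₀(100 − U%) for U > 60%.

U ≈ 68.9 %

Drainage path length: H_d = H = 3.3 m (single drainage).
T_v = c_v·t/H_d² = 4.6×0.92/3.3² = 0.38861.
T_v = 0.38861 corresponds to the U > 60% branch:
U = 1 − 10^((1.781 − T_v)/0.933)/100 = 0.6893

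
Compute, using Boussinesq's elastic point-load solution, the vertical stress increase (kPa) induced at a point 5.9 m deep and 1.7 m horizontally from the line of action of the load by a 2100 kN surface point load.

Boussinesq vertical stress below a point load on an elastic half-space:
Δσ_z = 3P/(2πz²) · [1 + (r/z)²]^(−5/2)
r/z = 1.7/5.9 = 0.28814; [1+(r/z)²]^(−5/2) = 0.81923.
Δσ_z = 3×2100/(2π×5.9²) × 0.81923 = 28.804 × 0.81923 = 23.6 kPa

Δσ_z ≈ 23.6 kPa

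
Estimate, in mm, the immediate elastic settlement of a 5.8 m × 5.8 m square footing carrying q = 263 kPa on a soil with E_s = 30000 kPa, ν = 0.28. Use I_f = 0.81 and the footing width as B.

Immediate (elastic) settlement: S_e = q·B·(1−ν²)/E_s · I_f.
S_e = 263 × 5.8 × (1 − 0.28²) / 30000 × 0.81
    = 263 × 5.8 × 0.9216 / 30000 × 0.81
    = 0.03796 m = 37.96 mm

S_e ≈ 38 mm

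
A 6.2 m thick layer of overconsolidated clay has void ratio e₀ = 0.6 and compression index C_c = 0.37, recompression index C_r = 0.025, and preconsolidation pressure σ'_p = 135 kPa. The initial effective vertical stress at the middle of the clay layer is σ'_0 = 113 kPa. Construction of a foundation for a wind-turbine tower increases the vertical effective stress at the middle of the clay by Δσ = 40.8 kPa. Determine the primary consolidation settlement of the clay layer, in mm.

S_c ≈ 88.7 mm

Final effective stress: σ'_f = 113 + 40.8 = 153.8 kPa.
σ'_f = 153.8 > σ'_p = 135 kPa, so the stress path crosses the preconsolidation pressure — recompression up to σ'_p, then virgin compression beyond:
S_c = H/(1+e₀)·[C_r·log₁₀(σ'_p/σ'_0) + C_c·log₁₀(σ'_f/σ'_p)]
    = 6.2/1.6 × [0.025×log₁₀(135/113) + 0.37×log₁₀(153.8/135)]
    = 3.875 × [0.0019314 + 0.02095] = 0.08867 m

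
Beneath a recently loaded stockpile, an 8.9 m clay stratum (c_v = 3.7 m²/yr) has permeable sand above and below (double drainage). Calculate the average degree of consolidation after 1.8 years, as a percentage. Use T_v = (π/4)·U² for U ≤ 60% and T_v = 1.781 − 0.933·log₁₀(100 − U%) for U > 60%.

Drainage path length: H_d = H/2 = 4.45 m (double drainage).
T_v = c_v·t/H_d² = 3.7×1.8/4.45² = 0.33632.
T_v = 0.33632 corresponds to the U > 60% branch:
U = 1 − 10^((1.781 − T_v)/0.933)/100 = 0.6465

U ≈ 64.6 %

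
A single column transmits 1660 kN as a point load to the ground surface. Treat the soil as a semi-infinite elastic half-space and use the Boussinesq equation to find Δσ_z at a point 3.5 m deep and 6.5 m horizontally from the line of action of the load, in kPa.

Δσ_z ≈ 1.55 kPa

Boussinesq vertical stress below a point load on an elastic half-space:
Δσ_z = 3P/(2πz²) · [1 + (r/z)²]^(−5/2)
r/z = 6.5/3.5 = 1.8571; [1+(r/z)²]^(−5/2) = 0.023952.
Δσ_z = 3×1660/(2π×3.5²) × 0.023952 = 64.701 × 0.023952 = 1.55 kPa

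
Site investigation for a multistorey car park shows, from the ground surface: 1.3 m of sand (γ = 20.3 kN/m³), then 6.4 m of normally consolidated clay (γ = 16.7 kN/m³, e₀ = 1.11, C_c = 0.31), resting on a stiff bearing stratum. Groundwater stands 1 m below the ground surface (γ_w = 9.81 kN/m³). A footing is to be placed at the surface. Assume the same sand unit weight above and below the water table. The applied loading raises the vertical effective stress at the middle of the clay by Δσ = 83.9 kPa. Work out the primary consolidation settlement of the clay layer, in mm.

Mid-depth of clay below the ground surface: z = 1.3 + 6.4/2 = 4.5 m.
Total vertical stress at mid-clay: σ_v = 20.3×1.3 + 16.7×3.2 = 79.83 kPa.
Pore pressure: u = 9.81×(4.5 − 1) = 34.335 kPa.
Initial effective stress: σ'_0 = σ_v − u = 79.83 − 34.335 = 45.495 kPa.
Final effective stress: σ'_f = σ'_0 + Δσ = 45.495 + 83.9 = 129.4 kPa.
Normally consolidated clay, so the full stress increment lies on the virgin compression line:
S_c = C_c·H/(1+e₀)·log₁₀(σ'_f/σ'_0) = 0.31×6.4/(1+1.11)×log₁₀(129.4/45.495)
    = 0.94028 × 0.45397 = 0.4269 m

S_c ≈ 427 mm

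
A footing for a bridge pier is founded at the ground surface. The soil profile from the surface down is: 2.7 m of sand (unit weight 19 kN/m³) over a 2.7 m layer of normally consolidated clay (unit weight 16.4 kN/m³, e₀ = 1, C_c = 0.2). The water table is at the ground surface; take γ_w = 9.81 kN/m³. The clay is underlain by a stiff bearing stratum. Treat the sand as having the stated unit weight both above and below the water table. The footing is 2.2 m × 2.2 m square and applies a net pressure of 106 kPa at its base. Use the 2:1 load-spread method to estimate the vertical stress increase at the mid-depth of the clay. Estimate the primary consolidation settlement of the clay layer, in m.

S_c ≈ 0.0386 m

Mid-depth of clay below the ground surface: z = 2.7 + 2.7/2 = 4.05 m.
Total vertical stress at mid-clay: σ_v = 19×2.7 + 16.4×1.35 = 73.44 kPa.
Pore pressure: u = 9.81×(4.05 − 0) = 39.73 kPa.
Initial effective stress: σ'_0 = σ_v − u = 73.44 − 39.73 = 33.71 kPa.
Stress increase at mid-clay by the 2:1 spreading method:
Δσ = qBL/((B+z)(L+z)) = 106×2.2×2.2/((2.2+4.05)(2.2+4.05)) = 13.134 kPa
Final effective stress: σ'_f = σ'_0 + Δσ = 33.71 + 13.134 = 46.844 kPa.
Normally consolidated clay, so the full stress increment lies on the virgin compression line:
S_c = C_c·H/(1+e₀)·log₁₀(σ'_f/σ'_0) = 0.2×2.7/(1+1)×log₁₀(46.844/33.71)
    = 0.27 × 0.1429 = 0.03858 m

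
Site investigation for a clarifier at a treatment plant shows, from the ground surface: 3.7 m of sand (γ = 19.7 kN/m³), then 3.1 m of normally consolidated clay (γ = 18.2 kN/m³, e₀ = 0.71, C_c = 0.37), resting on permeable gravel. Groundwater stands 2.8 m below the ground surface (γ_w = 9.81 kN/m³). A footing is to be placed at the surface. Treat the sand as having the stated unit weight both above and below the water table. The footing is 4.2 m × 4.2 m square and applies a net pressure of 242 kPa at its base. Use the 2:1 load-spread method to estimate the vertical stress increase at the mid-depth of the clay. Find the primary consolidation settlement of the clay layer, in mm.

Mid-depth of clay below the ground surface: z = 3.7 + 3.1/2 = 5.25 m.
Total vertical stress at mid-clay: σ_v = 19.7×3.7 + 18.2×1.55 = 101.1 kPa.
Pore pressure: u = 9.81×(5.25 − 2.8) = 24.035 kPa.
Initial effective stress: σ'_0 = σ_v − u = 101.1 − 24.035 = 77.065 kPa.
Stress increase at mid-clay by the 2:1 spreading method:
Δσ = qBL/((B+z)(L+z)) = 242×4.2×4.2/((4.2+5.25)(4.2+5.25)) = 47.802 kPa
Final effective stress: σ'_f = σ'_0 + Δσ = 77.065 + 47.802 = 124.87 kPa.
Normally consolidated clay, so the full stress increment lies on the virgin compression line:
S_c = C_c·H/(1+e₀)·log₁₀(σ'_f/σ'_0) = 0.37×3.1/(1+0.71)×log₁₀(124.87/77.065)
    = 0.67076 × 0.2096 = 0.1406 m

S_c ≈ 141 mm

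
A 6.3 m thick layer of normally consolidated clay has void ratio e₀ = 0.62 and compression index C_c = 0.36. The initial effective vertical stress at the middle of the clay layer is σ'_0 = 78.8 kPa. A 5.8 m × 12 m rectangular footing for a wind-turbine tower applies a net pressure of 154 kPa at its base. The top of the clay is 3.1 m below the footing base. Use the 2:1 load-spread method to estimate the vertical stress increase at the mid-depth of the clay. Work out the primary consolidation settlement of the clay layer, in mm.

Mid-depth of clay below the footing base: z = 3.1 + 6.3/2 = 6.25 m.
Stress increase at mid-clay by the 2:1 spreading method:
Δσ = qBL/((B+z)(L+z)) = 154×5.8×12/((5.8+6.25)(12+6.25)) = 48.739 kPa
Final effective stress: σ'_f = σ'_0 + Δσ = 78.8 + 48.739 = 127.54 kPa.
Normally consolidated clay, so the full stress increment lies on the virgin compression line:
S_c = C_c·H/(1+e₀)·log₁₀(σ'_f/σ'_0) = 0.36×6.3/(1+0.62)×log₁₀(127.54/78.8)
    = 1.4 × 0.20912 = 0.2928 m

S_c ≈ 293 mm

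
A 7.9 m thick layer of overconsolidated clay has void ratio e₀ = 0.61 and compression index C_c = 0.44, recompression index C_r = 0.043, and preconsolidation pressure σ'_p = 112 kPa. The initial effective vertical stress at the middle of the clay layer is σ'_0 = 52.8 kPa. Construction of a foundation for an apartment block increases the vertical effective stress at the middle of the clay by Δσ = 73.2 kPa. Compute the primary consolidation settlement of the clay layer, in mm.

Final effective stress: σ'_f = 52.8 + 73.2 = 126 kPa.
σ'_f = 126 > σ'_p = 112 kPa, so the stress path crosses the preconsolidation pressure — recompression up to σ'_p, then virgin compression beyond:
S_c = H/(1+e₀)·[C_r·log₁₀(σ'_p/σ'_0) + C_c·log₁₀(σ'_f/σ'_p)]
    = 7.9/1.61 × [0.043×log₁₀(112/52.8) + 0.44×log₁₀(126/112)]
    = 4.9068 × [0.014043 + 0.022507] = 0.1793 m

S_c ≈ 179 mm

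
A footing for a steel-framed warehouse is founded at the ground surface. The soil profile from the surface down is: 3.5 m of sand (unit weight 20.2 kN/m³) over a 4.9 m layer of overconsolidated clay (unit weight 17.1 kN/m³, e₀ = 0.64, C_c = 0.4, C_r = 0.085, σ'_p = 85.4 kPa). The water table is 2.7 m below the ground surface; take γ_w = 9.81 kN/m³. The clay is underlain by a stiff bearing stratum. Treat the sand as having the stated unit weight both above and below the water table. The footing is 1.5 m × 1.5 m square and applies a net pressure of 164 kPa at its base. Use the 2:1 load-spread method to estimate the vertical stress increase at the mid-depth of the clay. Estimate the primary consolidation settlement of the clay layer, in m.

Mid-depth of clay below the ground surface: z = 3.5 + 4.9/2 = 5.95 m.
Total vertical stress at mid-clay: σ_v = 20.2×3.5 + 17.1×2.45 = 112.59 kPa.
Pore pressure: u = 9.81×(5.95 − 2.7) = 31.883 kPa.
Initial effective stress: σ'_0 = σ_v − u = 112.59 − 31.883 = 80.707 kPa.
Stress increase at mid-clay by the 2:1 spreading method:
Δσ = qBL/((B+z)(L+z)) = 164×1.5×1.5/((1.5+5.95)(1.5+5.95)) = 6.6483 kPa
Final effective stress: σ'_f = 80.707 + 6.6483 = 87.355 kPa.
σ'_f = 87.355 > σ'_p = 85.4 kPa, so the stress path crosses the preconsolidation pressure — recompression up to σ'_p, then virgin compression beyond:
S_c = H/(1+e₀)·[C_r·log₁₀(σ'_p/σ'_0) + C_c·log₁₀(σ'_f/σ'_p)]
    = 4.9/1.64 × [0.085×log₁₀(85.4/80.707) + 0.4×log₁₀(87.355/85.4)]
    = 2.9878 × [0.0020865 + 0.003932] = 0.01798 m

S_c ≈ 0.018 m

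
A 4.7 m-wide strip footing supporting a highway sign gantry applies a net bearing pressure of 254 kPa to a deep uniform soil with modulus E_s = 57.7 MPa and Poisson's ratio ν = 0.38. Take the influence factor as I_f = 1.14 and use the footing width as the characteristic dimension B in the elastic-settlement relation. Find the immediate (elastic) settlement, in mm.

Immediate (elastic) settlement: S_e = q·B·(1−ν²)/E_s · I_f.
E_s = 57.7 MPa = 57700 kPa.
S_e = 254 × 4.7 × (1 − 0.38²) / 57700 × 1.14
    = 254 × 4.7 × 0.8556 / 57700 × 1.14
    = 0.02018 m = 20.18 mm

S_e ≈ 20.2 mm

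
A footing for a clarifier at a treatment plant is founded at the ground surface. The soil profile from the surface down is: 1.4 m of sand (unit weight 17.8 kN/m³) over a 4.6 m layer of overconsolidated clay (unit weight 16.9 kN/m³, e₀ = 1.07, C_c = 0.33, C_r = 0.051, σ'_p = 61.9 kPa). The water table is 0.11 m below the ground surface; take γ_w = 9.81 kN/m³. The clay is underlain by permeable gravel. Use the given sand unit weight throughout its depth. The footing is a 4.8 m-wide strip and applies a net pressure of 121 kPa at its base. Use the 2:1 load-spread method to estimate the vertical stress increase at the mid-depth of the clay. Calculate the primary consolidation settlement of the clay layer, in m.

S_c ≈ 0.181 m

Mid-depth of clay below the ground surface: z = 1.4 + 4.6/2 = 3.7 m.
Total vertical stress at mid-clay: σ_v = 17.8×1.4 + 16.9×2.3 = 63.79 kPa.
Pore pressure: u = 9.81×(3.7 − 0.11) = 35.218 kPa.
Initial effective stress: σ'_0 = σ_v − u = 63.79 − 35.218 = 28.572 kPa.
Stress increase at mid-clay by the 2:1 spreading method:
Δσ = qB/(B+z) = 121×4.8/(4.8+3.7) = 68.329 kPa
Final effective stress: σ'_f = 28.572 + 68.329 = 96.901 kPa.
σ'_f = 96.901 > σ'_p = 61.9 kPa, so the stress path crosses the preconsolidation pressure — recompression up to σ'_p, then virgin compression beyond:
S_c = H/(1+e₀)·[C_r·log₁₀(σ'_p/σ'_0) + C_c·log₁₀(σ'_f/σ'_p)]
    = 4.6/2.07 × [0.051×log₁₀(61.9/28.572) + 0.33×log₁₀(96.901/61.9)]
    = 2.2222 × [0.017123 + 0.06423] = 0.1808 m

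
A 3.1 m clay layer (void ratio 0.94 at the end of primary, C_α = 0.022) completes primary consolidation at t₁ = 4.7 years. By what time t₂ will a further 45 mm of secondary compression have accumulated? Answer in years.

t₂ ≈ 89.6 years

S_s = C_α·H/(1+e_p)·log₁₀(t₂/t₁) ⇒ log₁₀(t₂/t₁) = S_s·(1+e_p)/(C_α·H).
log₁₀(t₂/t₁) = 0.045 × (1+0.94) / (0.022×3.1) = 1.28
t₂ = t₁ × 10^1.28 = 4.7 × 19.06 = 89.57 years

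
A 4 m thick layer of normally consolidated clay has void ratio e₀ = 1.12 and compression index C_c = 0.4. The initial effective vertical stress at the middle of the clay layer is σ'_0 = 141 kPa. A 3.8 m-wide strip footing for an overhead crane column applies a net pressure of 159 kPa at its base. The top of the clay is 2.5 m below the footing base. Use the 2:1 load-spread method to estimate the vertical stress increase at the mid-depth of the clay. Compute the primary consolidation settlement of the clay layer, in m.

Mid-depth of clay below the footing base: z = 2.5 + 4/2 = 4.5 m.
Stress increase at mid-clay by the 2:1 spreading method:
Δσ = qB/(B+z) = 159×3.8/(3.8+4.5) = 72.795 kPa
Final effective stress: σ'_f = σ'_0 + Δσ = 141 + 72.795 = 213.8 kPa.
Normally consolidated clay, so the full stress increment lies on the virgin compression line:
S_c = C_c·H/(1+e₀)·log₁₀(σ'_f/σ'_0) = 0.4×4/(1+1.12)×log₁₀(213.8/141)
    = 0.75472 × 0.18079 = 0.1364 m

S_c ≈ 0.136 m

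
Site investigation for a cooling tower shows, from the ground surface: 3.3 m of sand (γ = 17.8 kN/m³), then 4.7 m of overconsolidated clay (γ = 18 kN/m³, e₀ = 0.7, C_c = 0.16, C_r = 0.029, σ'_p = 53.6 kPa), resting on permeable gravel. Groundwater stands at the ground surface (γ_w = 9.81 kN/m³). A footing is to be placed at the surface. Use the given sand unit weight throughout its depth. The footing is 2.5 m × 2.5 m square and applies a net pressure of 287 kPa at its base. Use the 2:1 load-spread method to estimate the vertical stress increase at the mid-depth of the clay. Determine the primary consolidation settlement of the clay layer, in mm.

S_c ≈ 64 mm

Mid-depth of clay below the ground surface: z = 3.3 + 4.7/2 = 5.65 m.
Total vertical stress at mid-clay: σ_v = 17.8×3.3 + 18×2.35 = 101.04 kPa.
Pore pressure: u = 9.81×(5.65 − 0) = 55.427 kPa.
Initial effective stress: σ'_0 = σ_v − u = 101.04 − 55.427 = 45.613 kPa.
Stress increase at mid-clay by the 2:1 spreading method:
Δσ = qBL/((B+z)(L+z)) = 287×2.5×2.5/((2.5+5.65)(2.5+5.65)) = 27.005 kPa
Final effective stress: σ'_f = 45.613 + 27.005 = 72.618 kPa.
σ'_f = 72.618 > σ'_p = 53.6 kPa, so the stress path crosses the preconsolidation pressure — recompression up to σ'_p, then virgin compression beyond:
S_c = H/(1+e₀)·[C_r·log₁₀(σ'_p/σ'_0) + C_c·log₁₀(σ'_f/σ'_p)]
    = 4.7/1.7 × [0.029×log₁₀(53.6/45.613) + 0.16×log₁₀(72.618/53.6)]
    = 2.7647 × [0.0020322 + 0.021101] = 0.06396 m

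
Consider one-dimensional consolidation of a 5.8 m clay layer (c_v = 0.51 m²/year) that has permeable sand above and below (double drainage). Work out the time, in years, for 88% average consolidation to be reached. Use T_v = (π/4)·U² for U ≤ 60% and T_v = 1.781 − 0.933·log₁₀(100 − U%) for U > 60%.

t ≈ 12.8 years

Drainage path length: H_d = H/2 = 2.9 m (double drainage).
U > 60%: T_v = 1.781 − 0.933·log₁₀(100 − 88) = 0.77412.
t = T_v·H_d²/c_v = 0.77412×2.9²/0.51 = 12.77 years.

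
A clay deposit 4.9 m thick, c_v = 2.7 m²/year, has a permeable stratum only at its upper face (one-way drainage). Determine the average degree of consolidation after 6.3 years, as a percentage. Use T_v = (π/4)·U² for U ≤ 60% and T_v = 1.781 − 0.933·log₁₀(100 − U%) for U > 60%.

U ≈ 85.9 %

Drainage path length: H_d = H = 4.9 m (single drainage).
T_v = c_v·t/H_d² = 2.7×6.3/4.9² = 0.70845.
T_v = 0.70845 corresponds to the U > 60% branch:
U = 1 − 10^((1.781 − T_v)/0.933)/100 = 0.8589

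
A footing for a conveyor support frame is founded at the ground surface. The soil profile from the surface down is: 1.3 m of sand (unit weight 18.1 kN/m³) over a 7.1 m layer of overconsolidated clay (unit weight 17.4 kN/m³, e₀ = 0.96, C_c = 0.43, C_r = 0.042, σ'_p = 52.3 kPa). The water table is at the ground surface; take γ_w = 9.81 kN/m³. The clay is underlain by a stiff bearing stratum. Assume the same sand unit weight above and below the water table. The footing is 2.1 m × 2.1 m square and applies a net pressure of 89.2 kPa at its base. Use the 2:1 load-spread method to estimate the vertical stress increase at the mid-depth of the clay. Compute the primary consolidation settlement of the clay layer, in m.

S_c ≈ 0.0129 m

Mid-depth of clay below the ground surface: z = 1.3 + 7.1/2 = 4.85 m.
Total vertical stress at mid-clay: σ_v = 18.1×1.3 + 17.4×3.55 = 85.3 kPa.
Pore pressure: u = 9.81×(4.85 − 0) = 47.578 kPa.
Initial effective stress: σ'_0 = σ_v − u = 85.3 − 47.578 = 37.722 kPa.
Stress increase at mid-clay by the 2:1 spreading method:
Δσ = qBL/((B+z)(L+z)) = 89.2×2.1×2.1/((2.1+4.85)(2.1+4.85)) = 8.1439 kPa
Final effective stress: σ'_f = 37.722 + 8.1439 = 45.866 kPa.
σ'_f = 45.866 ≤ σ'_p = 52.3 kPa, so the clay remains overconsolidated and only the recompression index applies:
S_c = C_r·H/(1+e₀)·log₁₀(σ'_f/σ'_0) = 0.042×7.1/1.96×log₁₀(45.866/37.722)
    = 0.15214 × 0.084896 = 0.01292 m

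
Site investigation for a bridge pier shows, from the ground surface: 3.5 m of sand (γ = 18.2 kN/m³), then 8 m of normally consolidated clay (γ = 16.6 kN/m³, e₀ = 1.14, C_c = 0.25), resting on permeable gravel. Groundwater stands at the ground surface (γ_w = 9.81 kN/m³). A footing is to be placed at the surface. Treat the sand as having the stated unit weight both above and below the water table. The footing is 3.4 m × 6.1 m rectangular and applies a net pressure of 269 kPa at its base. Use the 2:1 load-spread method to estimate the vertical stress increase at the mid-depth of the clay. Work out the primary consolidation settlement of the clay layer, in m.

S_c ≈ 0.207 m

Mid-depth of clay below the ground surface: z = 3.5 + 8/2 = 7.5 m.
Total vertical stress at mid-clay: σ_v = 18.2×3.5 + 16.6×4 = 130.1 kPa.
Pore pressure: u = 9.81×(7.5 − 0) = 73.575 kPa.
Initial effective stress: σ'_0 = σ_v − u = 130.1 − 73.575 = 56.525 kPa.
Stress increase at mid-clay by the 2:1 spreading method:
Δσ = qBL/((B+z)(L+z)) = 269×3.4×6.1/((3.4+7.5)(6.1+7.5)) = 37.635 kPa
Final effective stress: σ'_f = σ'_0 + Δσ = 56.525 + 37.635 = 94.16 kPa.
Normally consolidated clay, so the full stress increment lies on the virgin compression line:
S_c = C_c·H/(1+e₀)·log₁₀(σ'_f/σ'_0) = 0.25×8/(1+1.14)×log₁₀(94.16/56.525)
    = 0.93458 × 0.22163 = 0.2071 m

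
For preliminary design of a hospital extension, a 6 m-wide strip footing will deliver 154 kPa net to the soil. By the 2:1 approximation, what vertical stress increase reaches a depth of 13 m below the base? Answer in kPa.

Δσ_z ≈ 48.6 kPa

By the 2:1 method the load spreads at 1 horizontal : 2 vertical, so at depth z the loaded area has grown by z in each plan dimension:
Δσ = qB/(B+z) = 154×6/(6+13) = 48.632 kPa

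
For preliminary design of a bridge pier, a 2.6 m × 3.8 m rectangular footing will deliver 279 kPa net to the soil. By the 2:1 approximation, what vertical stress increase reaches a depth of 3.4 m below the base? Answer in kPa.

Δσ_z ≈ 63.8 kPa

By the 2:1 method the load spreads at 1 horizontal : 2 vertical, so at depth z the loaded area has grown by z in each plan dimension:
Δσ = qBL/((B+z)(L+z)) = 279×2.6×3.8/((2.6+3.4)(3.8+3.4)) = 63.808 kPa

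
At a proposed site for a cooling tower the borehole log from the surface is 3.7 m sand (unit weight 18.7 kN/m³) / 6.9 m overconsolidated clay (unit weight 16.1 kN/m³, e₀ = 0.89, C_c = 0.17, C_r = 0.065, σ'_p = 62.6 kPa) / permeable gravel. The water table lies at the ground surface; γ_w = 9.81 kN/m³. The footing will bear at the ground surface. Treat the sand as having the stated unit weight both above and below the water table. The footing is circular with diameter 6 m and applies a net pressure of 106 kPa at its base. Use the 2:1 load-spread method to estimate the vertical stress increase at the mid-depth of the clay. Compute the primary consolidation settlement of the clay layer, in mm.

Mid-depth of clay below the ground surface: z = 3.7 + 6.9/2 = 7.15 m.
Total vertical stress at mid-clay: σ_v = 18.7×3.7 + 16.1×3.45 = 124.74 kPa.
Pore pressure: u = 9.81×(7.15 − 0) = 70.142 kPa.
Initial effective stress: σ'_0 = σ_v − u = 124.74 − 70.142 = 54.598 kPa.
Stress increase at mid-clay by the 2:1 spreading method:
Δσ ≈ qD²/(D+z)² = 106×6²/(6+7.15)² = 22.068 kPa
Final effective stress: σ'_f = 54.598 + 22.068 = 76.666 kPa.
σ'_f = 76.666 > σ'_p = 62.6 kPa, so the stress path crosses the preconsolidation pressure — recompression up to σ'_p, then virgin compression beyond:
S_c = H/(1+e₀)·[C_r·log₁₀(σ'_p/σ'_0) + C_c·log₁₀(σ'_f/σ'_p)]
    = 6.9/1.89 × [0.065×log₁₀(62.6/54.598) + 0.17×log₁₀(76.666/62.6)]
    = 3.6508 × [0.0038608 + 0.014965] = 0.06873 m

S_c ≈ 68.7 mm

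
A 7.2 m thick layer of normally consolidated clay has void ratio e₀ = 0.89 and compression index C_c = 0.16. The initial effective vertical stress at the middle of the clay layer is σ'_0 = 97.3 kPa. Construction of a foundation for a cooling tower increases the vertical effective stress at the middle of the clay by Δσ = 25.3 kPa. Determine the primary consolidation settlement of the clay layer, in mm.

S_c ≈ 61.2 mm

Final effective stress: σ'_f = σ'_0 + Δσ = 97.3 + 25.3 = 122.6 kPa.
Normally consolidated clay, so the full stress increment lies on the virgin compression line:
S_c = C_c·H/(1+e₀)·log₁₀(σ'_f/σ'_0) = 0.16×7.2/(1+0.89)×log₁₀(122.6/97.3)
    = 0.60952 × 0.10038 = 0.06118 m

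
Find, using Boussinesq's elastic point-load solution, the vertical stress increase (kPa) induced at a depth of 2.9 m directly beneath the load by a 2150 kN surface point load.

Boussinesq vertical stress below a point load on an elastic half-space:
Δσ_z = 3P/(2πz²) · [1 + (r/z)²]^(−5/2)
r/z = 0/2.9 = 0; [1+(r/z)²]^(−5/2) = 1.
Δσ_z = 3×2150/(2π×2.9²) × 1 = 122.06 × 1 = 122.1 kPa

Δσ_z ≈ 122 kPa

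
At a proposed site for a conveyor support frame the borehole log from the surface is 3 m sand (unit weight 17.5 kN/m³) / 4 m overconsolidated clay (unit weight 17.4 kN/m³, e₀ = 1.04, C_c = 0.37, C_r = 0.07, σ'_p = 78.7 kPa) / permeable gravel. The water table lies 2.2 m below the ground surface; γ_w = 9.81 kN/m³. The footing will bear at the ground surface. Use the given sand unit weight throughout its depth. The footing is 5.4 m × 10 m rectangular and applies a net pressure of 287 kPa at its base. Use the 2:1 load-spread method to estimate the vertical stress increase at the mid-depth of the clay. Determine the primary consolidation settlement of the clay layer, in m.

Mid-depth of clay below the ground surface: z = 3 + 4/2 = 5 m.
Total vertical stress at mid-clay: σ_v = 17.5×3 + 17.4×2 = 87.3 kPa.
Pore pressure: u = 9.81×(5 − 2.2) = 27.468 kPa.
Initial effective stress: σ'_0 = σ_v − u = 87.3 − 27.468 = 59.832 kPa.
Stress increase at mid-clay by the 2:1 spreading method:
Δσ = qBL/((B+z)(L+z)) = 287×5.4×10/((5.4+5)(10+5)) = 99.346 kPa
Final effective stress: σ'_f = 59.832 + 99.346 = 159.18 kPa.
σ'_f = 159.18 > σ'_p = 78.7 kPa, so the stress path crosses the preconsolidation pressure — recompression up to σ'_p, then virgin compression beyond:
S_c = H/(1+e₀)·[C_r·log₁₀(σ'_p/σ'_0) + C_c·log₁₀(σ'_f/σ'_p)]
    = 4/2.04 × [0.07×log₁₀(78.7/59.832) + 0.37×log₁₀(159.18/78.7)]
    = 1.9608 × [0.0083329 + 0.11319] = 0.2383 m

S_c ≈ 0.238 m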